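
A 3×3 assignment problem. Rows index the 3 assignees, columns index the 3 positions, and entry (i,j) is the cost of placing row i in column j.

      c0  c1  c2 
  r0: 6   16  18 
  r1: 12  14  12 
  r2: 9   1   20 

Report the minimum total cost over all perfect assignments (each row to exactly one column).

Minimum assignment cost: 19

optimal assignment: row0→col0 (cost 6), row1→col2 (cost 12), row2→col1 (cost 1)
total = 6 + 12 + 1 = 19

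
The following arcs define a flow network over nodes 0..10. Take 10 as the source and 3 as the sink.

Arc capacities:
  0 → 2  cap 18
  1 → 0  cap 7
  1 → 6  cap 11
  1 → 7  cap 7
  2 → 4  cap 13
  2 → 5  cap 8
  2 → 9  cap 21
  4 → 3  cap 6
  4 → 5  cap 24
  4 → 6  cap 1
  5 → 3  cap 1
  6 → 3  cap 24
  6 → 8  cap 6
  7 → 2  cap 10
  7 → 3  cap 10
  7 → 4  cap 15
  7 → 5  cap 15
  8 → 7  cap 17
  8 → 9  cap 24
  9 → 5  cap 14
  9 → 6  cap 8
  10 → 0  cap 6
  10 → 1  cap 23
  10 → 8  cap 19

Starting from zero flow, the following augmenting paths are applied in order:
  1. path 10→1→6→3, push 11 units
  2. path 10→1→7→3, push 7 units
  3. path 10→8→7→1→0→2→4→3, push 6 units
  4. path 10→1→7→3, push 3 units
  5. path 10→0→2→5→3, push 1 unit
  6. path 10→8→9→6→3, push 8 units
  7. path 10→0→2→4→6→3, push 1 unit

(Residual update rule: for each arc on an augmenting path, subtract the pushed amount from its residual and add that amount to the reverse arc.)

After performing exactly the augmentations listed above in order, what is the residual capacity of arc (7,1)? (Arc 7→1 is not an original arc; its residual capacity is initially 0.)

after path 1 (10→1→6→3, push 11): res(7,1)=0
after path 2 (10→1→7→3, push 7): res(7,1)=7
after path 3 (10→8→7→1→0→2→4→3, push 6): res(7,1)=1
after path 4 (10→1→7→3, push 3): res(7,1)=4
after path 5 (10→0→2→5→3, push 1): res(7,1)=4
after path 6 (10→8→9→6→3, push 8): res(7,1)=4
after path 7 (10→0→2→4→6→3, push 1): res(7,1)=4

Residual capacity of (7,1): 4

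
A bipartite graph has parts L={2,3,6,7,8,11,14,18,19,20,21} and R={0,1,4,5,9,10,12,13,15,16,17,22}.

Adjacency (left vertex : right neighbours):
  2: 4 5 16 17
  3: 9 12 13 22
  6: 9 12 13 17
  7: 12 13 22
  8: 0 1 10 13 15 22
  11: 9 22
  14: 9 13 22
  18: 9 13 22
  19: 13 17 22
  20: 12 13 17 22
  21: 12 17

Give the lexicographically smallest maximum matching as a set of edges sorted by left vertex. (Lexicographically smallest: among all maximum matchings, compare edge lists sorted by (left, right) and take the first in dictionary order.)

|M| = 7 (so the lex-smallest maximum matching has 7 edges)
process left vertices in ascending order; for each, take the smallest-labelled available neighbour that still permits 7 edges overall, or leave it unmatched if none does
lex-smallest matching: {2-4, 3-9, 6-12, 7-13, 8-0, 11-22, 19-17}

Lex-smallest maximum matching: {(2,4), (3,9), (6,12), (7,13), (8,0), (11,22), (19,17)}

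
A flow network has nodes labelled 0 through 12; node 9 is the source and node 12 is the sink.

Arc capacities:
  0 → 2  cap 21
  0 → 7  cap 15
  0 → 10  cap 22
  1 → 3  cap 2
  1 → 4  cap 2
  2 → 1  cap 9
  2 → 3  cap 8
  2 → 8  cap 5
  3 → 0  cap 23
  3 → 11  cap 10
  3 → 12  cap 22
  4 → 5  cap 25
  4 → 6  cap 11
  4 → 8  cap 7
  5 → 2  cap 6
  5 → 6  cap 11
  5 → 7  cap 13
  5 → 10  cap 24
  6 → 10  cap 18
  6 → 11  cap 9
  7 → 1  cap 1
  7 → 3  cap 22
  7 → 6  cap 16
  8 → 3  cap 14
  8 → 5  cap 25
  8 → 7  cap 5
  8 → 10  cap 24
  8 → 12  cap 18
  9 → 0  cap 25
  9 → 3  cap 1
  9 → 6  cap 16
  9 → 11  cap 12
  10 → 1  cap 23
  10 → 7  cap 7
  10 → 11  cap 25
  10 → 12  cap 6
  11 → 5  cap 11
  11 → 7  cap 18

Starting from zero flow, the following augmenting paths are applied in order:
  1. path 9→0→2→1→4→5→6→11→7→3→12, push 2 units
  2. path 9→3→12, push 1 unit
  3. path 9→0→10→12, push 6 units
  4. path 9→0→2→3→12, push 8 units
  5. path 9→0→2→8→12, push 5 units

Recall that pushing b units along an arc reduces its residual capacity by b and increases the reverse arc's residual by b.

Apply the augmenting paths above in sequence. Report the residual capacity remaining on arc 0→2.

Residual capacity of (0,2): 6

after path 1 (9→0→2→1→4→5→6→11→7→3→12, push 2): res(0,2)=19
after path 2 (9→3→12, push 1): res(0,2)=19
after path 3 (9→0→10→12, push 6): res(0,2)=19
after path 4 (9→0→2→3→12, push 8): res(0,2)=11
after path 5 (9→0→2→8→12, push 5): res(0,2)=6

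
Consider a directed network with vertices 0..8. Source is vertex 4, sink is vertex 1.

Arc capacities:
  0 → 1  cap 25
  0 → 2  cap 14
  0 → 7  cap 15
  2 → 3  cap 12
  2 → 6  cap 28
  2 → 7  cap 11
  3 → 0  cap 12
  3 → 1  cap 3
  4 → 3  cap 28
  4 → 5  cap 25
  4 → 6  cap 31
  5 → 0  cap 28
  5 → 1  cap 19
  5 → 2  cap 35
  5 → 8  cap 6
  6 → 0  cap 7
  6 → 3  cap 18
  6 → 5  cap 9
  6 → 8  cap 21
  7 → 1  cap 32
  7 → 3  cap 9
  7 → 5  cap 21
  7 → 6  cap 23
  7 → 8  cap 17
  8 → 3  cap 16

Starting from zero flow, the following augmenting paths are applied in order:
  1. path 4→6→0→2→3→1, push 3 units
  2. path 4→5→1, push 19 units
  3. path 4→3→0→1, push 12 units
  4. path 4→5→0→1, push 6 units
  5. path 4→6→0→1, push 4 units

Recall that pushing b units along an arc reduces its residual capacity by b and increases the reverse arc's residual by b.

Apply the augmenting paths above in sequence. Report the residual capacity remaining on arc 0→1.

after path 1 (4→6→0→2→3→1, push 3): res(0,1)=25
after path 2 (4→5→1, push 19): res(0,1)=25
after path 3 (4→3→0→1, push 12): res(0,1)=13
after path 4 (4→5→0→1, push 6): res(0,1)=7
after path 5 (4→6→0→1, push 4): res(0,1)=3

Residual capacity of (0,1): 3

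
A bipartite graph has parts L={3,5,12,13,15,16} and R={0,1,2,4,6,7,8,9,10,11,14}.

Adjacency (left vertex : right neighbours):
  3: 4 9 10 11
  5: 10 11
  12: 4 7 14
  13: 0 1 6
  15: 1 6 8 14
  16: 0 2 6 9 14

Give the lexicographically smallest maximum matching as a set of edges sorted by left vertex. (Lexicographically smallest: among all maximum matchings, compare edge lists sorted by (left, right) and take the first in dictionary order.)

Lex-smallest maximum matching: {(3,4), (5,10), (12,7), (13,0), (15,1), (16,2)}

|M| = 6 (so the lex-smallest maximum matching has 6 edges)
process left vertices in ascending order; for each, take the smallest-labelled available neighbour that still permits 6 edges overall, or leave it unmatched if none does
lex-smallest matching: {3-4, 5-10, 12-7, 13-0, 15-1, 16-2}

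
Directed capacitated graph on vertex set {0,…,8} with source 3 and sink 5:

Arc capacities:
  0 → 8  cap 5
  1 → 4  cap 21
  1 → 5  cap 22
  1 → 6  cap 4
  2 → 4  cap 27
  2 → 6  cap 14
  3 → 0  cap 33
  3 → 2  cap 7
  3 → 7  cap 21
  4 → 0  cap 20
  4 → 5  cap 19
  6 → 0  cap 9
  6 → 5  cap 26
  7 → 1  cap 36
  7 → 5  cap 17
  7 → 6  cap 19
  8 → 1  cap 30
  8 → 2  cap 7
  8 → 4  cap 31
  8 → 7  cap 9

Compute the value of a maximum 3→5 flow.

augment #1: 3→7→5 bottleneck 17, total now 17
augment #2: 3→2→4→5 bottleneck 7, total now 24
augment #3: 3→7→1→5 bottleneck 4, total now 28
augment #4: 3→0→8→1→5 bottleneck 5, total now 33

Maximum flow value: 33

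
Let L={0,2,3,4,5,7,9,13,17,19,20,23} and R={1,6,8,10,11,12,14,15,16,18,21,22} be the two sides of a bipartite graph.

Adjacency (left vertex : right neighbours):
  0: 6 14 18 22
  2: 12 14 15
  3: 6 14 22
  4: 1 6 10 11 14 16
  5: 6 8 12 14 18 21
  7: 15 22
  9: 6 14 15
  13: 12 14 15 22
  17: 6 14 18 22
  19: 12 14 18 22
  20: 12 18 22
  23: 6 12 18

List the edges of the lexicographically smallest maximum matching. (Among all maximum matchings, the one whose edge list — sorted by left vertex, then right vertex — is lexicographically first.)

|M| = 8 (so the lex-smallest maximum matching has 8 edges)
process left vertices in ascending order; for each, take the smallest-labelled available neighbour that still permits 8 edges overall, or leave it unmatched if none does
lex-smallest matching: {0-6, 2-12, 3-14, 4-1, 5-8, 7-15, 13-22, 17-18}

Lex-smallest maximum matching: {(0,6), (2,12), (3,14), (4,1), (5,8), (7,15), (13,22), (17,18)}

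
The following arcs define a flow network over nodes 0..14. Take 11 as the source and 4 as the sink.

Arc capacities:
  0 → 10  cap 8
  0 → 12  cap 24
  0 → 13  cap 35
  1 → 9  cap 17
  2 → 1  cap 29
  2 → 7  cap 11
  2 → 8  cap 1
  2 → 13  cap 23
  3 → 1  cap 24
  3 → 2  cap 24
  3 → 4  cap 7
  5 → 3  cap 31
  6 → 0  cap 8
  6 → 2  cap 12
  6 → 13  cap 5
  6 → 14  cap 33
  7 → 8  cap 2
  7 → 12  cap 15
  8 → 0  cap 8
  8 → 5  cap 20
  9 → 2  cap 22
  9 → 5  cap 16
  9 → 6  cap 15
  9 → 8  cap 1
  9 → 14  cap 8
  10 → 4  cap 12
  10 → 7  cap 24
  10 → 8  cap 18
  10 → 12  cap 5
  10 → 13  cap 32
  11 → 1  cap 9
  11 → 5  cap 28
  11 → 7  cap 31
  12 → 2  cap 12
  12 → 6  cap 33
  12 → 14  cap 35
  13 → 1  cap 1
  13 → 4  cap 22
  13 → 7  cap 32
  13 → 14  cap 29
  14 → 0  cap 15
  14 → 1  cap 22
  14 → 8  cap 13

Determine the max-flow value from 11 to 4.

augment #1: 11→5→3→4 bottleneck 7, total now 7
augment #2: 11→1→9→2→13→4 bottleneck 9, total now 16
augment #3: 11→5→3→2→13→4 bottleneck 13, total now 29
augment #4: 11→7→8→0→10→4 bottleneck 2, total now 31
augment #5: 11→7→12→6→0→10→4 bottleneck 6, total now 37

Maximum flow value: 37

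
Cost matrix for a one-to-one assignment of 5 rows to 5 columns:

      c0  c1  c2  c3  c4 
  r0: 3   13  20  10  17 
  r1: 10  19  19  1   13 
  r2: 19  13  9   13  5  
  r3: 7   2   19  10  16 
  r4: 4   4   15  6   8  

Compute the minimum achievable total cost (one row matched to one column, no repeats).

Minimum assignment cost: 23

optimal assignment: row0→col0 (cost 3), row1→col3 (cost 1), row2→col2 (cost 9), row3→col1 (cost 2), row4→col4 (cost 8)
total = 3 + 1 + 9 + 2 + 8 = 23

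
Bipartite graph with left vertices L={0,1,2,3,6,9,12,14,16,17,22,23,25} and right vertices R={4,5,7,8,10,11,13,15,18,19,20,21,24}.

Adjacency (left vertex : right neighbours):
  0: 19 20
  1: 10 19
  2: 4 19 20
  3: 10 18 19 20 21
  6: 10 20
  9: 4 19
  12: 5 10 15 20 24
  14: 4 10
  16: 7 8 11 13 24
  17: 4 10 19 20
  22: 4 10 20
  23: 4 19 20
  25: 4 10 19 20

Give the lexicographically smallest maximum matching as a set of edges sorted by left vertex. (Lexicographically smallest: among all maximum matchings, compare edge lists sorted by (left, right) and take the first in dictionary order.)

Lex-smallest maximum matching: {(0,19), (1,10), (2,4), (3,18), (6,20), (12,5), (16,7)}

|M| = 7 (so the lex-smallest maximum matching has 7 edges)
process left vertices in ascending order; for each, take the smallest-labelled available neighbour that still permits 7 edges overall, or leave it unmatched if none does
lex-smallest matching: {0-19, 1-10, 2-4, 3-18, 6-20, 12-5, 16-7}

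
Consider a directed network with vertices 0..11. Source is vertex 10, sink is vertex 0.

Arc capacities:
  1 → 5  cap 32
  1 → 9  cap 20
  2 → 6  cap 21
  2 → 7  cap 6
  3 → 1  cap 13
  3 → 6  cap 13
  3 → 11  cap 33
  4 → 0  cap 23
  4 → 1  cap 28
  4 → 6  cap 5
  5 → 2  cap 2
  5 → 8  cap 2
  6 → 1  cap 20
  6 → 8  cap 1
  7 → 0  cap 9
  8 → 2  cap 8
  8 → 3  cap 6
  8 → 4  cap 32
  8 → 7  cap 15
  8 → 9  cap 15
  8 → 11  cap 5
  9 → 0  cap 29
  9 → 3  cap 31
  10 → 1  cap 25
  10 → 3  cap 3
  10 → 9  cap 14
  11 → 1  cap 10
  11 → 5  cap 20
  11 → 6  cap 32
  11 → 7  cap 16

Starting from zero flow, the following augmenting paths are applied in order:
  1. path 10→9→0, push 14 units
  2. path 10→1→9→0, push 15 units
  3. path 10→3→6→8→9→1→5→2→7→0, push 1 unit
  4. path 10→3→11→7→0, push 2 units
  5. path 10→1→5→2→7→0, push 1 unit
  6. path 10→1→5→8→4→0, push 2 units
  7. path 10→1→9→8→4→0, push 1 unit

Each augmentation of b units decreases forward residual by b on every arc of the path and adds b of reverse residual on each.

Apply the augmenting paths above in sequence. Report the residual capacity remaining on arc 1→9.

Residual capacity of (1,9): 5

after path 1 (10→9→0, push 14): res(1,9)=20
after path 2 (10→1→9→0, push 15): res(1,9)=5
after path 3 (10→3→6→8→9→1→5→2→7→0, push 1): res(1,9)=6
after path 4 (10→3→11→7→0, push 2): res(1,9)=6
after path 5 (10→1→5→2→7→0, push 1): res(1,9)=6
after path 6 (10→1→5→8→4→0, push 2): res(1,9)=6
after path 7 (10→1→9→8→4→0, push 1): res(1,9)=5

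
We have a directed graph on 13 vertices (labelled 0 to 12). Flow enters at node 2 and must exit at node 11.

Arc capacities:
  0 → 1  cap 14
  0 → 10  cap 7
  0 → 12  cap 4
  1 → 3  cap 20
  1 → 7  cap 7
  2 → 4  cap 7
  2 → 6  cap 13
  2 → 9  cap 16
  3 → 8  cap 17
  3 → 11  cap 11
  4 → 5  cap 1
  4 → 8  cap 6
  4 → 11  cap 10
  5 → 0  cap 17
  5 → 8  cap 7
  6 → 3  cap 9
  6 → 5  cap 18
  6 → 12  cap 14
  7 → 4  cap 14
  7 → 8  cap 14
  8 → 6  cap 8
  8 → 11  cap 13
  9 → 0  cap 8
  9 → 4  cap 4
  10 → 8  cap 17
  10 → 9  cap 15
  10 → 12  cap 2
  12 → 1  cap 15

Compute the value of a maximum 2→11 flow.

Maximum flow value: 32

augment #1: 2→4→11 bottleneck 7, total now 7
augment #2: 2→6→3→11 bottleneck 9, total now 16
augment #3: 2→9→4→11 bottleneck 3, total now 19
augment #4: 2→6→5→8→11 bottleneck 4, total now 23
augment #5: 2→9→4→8→11 bottleneck 1, total now 24
augment #6: 2→9→0→1→3→11 bottleneck 2, total now 26
augment #7: 2→9→0→10→8→11 bottleneck 6, total now 32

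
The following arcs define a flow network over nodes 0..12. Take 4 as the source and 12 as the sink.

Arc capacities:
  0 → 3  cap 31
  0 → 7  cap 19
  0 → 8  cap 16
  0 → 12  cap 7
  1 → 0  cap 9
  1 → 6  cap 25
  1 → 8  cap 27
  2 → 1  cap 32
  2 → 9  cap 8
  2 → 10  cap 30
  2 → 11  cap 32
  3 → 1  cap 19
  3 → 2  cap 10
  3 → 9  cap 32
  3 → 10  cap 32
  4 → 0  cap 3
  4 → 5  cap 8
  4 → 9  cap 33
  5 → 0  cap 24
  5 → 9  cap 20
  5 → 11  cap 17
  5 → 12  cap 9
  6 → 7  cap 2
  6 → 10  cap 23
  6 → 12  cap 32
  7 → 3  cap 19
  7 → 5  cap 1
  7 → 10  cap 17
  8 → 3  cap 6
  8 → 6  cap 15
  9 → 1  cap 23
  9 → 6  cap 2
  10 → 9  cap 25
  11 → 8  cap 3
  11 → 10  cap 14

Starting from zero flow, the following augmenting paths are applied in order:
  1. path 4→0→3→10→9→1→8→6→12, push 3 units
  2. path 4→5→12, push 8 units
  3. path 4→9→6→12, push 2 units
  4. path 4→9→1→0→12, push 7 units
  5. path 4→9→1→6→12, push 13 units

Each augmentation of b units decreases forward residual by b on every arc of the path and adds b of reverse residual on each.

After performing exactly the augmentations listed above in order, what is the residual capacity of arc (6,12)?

Residual capacity of (6,12): 14

after path 1 (4→0→3→10→9→1→8→6→12, push 3): res(6,12)=29
after path 2 (4→5→12, push 8): res(6,12)=29
after path 3 (4→9→6→12, push 2): res(6,12)=27
after path 4 (4→9→1→0→12, push 7): res(6,12)=27
after path 5 (4→9→1→6→12, push 13): res(6,12)=14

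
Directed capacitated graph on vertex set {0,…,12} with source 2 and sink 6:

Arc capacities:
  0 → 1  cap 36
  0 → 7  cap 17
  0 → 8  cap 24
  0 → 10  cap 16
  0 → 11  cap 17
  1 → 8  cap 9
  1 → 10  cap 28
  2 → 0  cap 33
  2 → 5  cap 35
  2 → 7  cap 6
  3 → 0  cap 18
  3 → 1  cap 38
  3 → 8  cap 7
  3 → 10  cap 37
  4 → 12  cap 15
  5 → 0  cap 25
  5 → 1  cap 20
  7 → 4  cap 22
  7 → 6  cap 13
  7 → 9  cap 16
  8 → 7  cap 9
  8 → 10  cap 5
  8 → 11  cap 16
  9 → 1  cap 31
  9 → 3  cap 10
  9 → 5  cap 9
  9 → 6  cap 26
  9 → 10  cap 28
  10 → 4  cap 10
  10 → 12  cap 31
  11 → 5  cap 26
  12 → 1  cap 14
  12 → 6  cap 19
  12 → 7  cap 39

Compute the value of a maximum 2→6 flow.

augment #1: 2→7→6 bottleneck 6, total now 6
augment #2: 2→0→7→6 bottleneck 7, total now 13
augment #3: 2→0→7→9→6 bottleneck 10, total now 23
augment #4: 2→0→10→12→6 bottleneck 16, total now 39
augment #5: 2→5→1→10→12→6 bottleneck 3, total now 42
augment #6: 2→5→0→8→7→9→6 bottleneck 6, total now 48

Maximum flow value: 48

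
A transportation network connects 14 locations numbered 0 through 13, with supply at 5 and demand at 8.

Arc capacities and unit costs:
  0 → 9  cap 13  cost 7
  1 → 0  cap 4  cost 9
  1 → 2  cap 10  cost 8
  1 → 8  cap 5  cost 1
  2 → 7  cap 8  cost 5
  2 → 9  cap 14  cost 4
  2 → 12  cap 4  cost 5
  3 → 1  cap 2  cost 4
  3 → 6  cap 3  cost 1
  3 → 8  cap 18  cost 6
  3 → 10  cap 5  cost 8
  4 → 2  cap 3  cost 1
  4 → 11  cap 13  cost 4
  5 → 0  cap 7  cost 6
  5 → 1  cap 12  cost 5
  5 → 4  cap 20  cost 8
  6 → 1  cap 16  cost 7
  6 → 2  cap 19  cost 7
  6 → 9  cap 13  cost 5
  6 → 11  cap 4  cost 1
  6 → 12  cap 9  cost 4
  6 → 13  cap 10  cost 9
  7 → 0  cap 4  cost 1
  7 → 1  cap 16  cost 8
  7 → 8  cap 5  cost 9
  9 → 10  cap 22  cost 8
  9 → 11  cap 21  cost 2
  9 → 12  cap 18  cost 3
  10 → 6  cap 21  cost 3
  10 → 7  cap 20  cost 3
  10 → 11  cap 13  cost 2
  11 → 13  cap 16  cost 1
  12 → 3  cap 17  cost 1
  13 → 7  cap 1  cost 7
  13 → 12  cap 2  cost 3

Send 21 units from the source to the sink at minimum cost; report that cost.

Minimum cost for 21 units: 406

shortest-cost path #1: 5→1→8 push 5 @ unit cost 6 (adds 30)
shortest-cost path #2: 5→4→2→12→3→8 push 3 @ unit cost 21 (adds 63)
shortest-cost path #3: 5→0→9→12→3→8 push 7 @ unit cost 23 (adds 161)
shortest-cost path #4: 5→4→11→13→12→3→8 push 2 @ unit cost 23 (adds 46)
shortest-cost path #5: 5→1→2→12→3→8 push 1 @ unit cost 25 (adds 25)
shortest-cost path #6: 5→1→2→7→8 push 3 @ unit cost 27 (adds 81)
total cost = 406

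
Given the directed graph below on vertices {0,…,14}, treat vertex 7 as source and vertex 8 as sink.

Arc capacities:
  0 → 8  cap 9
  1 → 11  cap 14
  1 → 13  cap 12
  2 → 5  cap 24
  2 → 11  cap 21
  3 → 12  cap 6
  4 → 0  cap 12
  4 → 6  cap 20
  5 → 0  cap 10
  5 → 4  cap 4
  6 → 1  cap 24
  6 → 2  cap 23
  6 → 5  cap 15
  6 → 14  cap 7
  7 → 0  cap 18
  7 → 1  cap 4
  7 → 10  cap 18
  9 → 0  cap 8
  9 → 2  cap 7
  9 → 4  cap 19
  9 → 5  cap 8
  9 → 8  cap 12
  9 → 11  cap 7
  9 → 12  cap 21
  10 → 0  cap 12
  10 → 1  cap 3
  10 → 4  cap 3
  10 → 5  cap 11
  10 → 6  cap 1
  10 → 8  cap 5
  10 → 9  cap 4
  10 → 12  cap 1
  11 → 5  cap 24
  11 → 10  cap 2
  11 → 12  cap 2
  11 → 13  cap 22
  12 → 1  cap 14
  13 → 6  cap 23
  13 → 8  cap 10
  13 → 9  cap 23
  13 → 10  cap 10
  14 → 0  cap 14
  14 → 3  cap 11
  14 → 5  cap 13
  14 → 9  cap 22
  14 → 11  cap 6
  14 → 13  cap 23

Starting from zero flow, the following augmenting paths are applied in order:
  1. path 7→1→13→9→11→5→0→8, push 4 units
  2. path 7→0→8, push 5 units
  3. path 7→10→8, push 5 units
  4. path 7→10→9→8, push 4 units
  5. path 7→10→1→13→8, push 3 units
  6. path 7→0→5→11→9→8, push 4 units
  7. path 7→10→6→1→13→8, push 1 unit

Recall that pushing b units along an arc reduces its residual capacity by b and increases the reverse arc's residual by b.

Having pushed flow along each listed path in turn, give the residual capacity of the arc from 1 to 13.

Residual capacity of (1,13): 4

after path 1 (7→1→13→9→11→5→0→8, push 4): res(1,13)=8
after path 2 (7→0→8, push 5): res(1,13)=8
after path 3 (7→10→8, push 5): res(1,13)=8
after path 4 (7→10→9→8, push 4): res(1,13)=8
after path 5 (7→10→1→13→8, push 3): res(1,13)=5
after path 6 (7→0→5→11→9→8, push 4): res(1,13)=5
after path 7 (7→10→6→1→13→8, push 1): res(1,13)=4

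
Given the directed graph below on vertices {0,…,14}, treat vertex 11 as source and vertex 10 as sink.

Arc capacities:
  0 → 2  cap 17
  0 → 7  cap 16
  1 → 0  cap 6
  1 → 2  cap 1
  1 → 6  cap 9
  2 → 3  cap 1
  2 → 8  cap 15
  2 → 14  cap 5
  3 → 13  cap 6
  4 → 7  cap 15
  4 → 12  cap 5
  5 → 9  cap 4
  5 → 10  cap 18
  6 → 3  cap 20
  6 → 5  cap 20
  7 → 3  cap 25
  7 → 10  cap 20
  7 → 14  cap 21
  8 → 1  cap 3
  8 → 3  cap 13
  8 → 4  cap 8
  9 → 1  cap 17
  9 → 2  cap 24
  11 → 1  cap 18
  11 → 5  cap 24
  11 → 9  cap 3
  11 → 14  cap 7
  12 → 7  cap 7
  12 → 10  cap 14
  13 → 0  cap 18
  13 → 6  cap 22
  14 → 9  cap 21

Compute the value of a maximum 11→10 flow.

augment #1: 11→5→10 bottleneck 18, total now 18
augment #2: 11→1→0→7→10 bottleneck 6, total now 24
augment #3: 11→1→2→8→4→7→10 bottleneck 1, total now 25
augment #4: 11→9→2→8→4→7→10 bottleneck 3, total now 28
augment #5: 11→1→6→3→13→0→7→10 bottleneck 6, total now 34
augment #6: 11→5→9→2→8→4→7→10 bottleneck 4, total now 38

Maximum flow value: 38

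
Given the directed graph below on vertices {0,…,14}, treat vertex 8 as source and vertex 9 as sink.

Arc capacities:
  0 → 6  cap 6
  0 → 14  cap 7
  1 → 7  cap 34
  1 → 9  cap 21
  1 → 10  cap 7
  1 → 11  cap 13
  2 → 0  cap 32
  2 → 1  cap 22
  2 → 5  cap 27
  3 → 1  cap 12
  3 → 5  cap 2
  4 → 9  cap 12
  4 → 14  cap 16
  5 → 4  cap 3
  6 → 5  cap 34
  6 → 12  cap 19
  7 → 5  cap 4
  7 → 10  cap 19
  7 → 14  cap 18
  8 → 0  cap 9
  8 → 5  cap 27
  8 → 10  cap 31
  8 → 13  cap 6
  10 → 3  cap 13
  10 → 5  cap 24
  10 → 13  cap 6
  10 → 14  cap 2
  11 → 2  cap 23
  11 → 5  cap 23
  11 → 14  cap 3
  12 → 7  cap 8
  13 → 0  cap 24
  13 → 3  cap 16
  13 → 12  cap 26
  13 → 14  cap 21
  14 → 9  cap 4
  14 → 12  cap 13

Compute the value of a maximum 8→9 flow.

augment #1: 8→0→14→9 bottleneck 4, total now 4
augment #2: 8→5→4→9 bottleneck 3, total now 7
augment #3: 8→10→3→1→9 bottleneck 12, total now 19

Maximum flow value: 19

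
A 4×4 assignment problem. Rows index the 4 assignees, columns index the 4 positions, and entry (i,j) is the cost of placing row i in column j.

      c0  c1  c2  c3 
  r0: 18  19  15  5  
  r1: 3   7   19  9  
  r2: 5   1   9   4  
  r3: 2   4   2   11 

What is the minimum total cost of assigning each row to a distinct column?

optimal assignment: row0→col3 (cost 5), row1→col0 (cost 3), row2→col1 (cost 1), row3→col2 (cost 2)
total = 5 + 3 + 1 + 2 = 11

Minimum assignment cost: 11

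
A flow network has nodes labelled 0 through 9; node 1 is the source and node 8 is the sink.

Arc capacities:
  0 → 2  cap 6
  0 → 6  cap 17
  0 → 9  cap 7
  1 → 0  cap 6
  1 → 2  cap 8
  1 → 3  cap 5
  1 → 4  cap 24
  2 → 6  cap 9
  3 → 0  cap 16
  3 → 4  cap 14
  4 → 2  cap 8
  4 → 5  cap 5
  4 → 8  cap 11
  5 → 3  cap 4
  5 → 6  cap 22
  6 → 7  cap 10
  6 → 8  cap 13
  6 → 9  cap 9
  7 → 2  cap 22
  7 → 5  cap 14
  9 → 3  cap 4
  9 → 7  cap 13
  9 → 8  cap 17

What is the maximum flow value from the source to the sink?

augment #1: 1→4→8 bottleneck 11, total now 11
augment #2: 1→0→6→8 bottleneck 6, total now 17
augment #3: 1→2→6→8 bottleneck 7, total now 24
augment #4: 1→2→6→9→8 bottleneck 1, total now 25
augment #5: 1→3→0→9→8 bottleneck 5, total now 30
augment #6: 1→4→2→6→9→8 bottleneck 1, total now 31
augment #7: 1→4→5→6→9→8 bottleneck 5, total now 36

Maximum flow value: 36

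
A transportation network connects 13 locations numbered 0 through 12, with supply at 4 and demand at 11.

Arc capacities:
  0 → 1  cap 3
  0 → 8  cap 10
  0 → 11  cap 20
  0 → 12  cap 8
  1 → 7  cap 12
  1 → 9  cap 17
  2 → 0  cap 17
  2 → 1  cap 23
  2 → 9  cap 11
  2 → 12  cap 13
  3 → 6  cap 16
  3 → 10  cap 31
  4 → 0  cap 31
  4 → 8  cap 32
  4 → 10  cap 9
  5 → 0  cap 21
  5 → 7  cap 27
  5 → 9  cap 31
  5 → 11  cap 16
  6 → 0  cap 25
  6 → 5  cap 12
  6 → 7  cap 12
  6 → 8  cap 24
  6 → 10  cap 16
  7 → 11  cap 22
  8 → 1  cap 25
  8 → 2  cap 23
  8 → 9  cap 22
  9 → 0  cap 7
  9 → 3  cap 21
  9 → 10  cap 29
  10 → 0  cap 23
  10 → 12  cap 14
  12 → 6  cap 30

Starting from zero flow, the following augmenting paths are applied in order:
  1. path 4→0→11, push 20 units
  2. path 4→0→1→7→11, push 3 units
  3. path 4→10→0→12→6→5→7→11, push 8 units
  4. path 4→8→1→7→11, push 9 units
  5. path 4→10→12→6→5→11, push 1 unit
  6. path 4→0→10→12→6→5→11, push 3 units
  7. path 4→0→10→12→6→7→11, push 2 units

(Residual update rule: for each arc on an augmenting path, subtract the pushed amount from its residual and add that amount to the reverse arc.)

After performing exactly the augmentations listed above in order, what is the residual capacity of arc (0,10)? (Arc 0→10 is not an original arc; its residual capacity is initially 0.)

after path 1 (4→0→11, push 20): res(0,10)=0
after path 2 (4→0→1→7→11, push 3): res(0,10)=0
after path 3 (4→10→0→12→6→5→7→11, push 8): res(0,10)=8
after path 4 (4→8→1→7→11, push 9): res(0,10)=8
after path 5 (4→10→12→6→5→11, push 1): res(0,10)=8
after path 6 (4→0→10→12→6→5→11, push 3): res(0,10)=5
after path 7 (4→0→10→12→6→7→11, push 2): res(0,10)=3

Residual capacity of (0,10): 3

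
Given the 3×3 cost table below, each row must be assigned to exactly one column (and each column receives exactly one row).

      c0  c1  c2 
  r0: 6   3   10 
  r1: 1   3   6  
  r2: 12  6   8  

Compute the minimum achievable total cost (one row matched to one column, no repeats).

Minimum assignment cost: 12

optimal assignment: row0→col1 (cost 3), row1→col0 (cost 1), row2→col2 (cost 8)
total = 3 + 1 + 8 = 12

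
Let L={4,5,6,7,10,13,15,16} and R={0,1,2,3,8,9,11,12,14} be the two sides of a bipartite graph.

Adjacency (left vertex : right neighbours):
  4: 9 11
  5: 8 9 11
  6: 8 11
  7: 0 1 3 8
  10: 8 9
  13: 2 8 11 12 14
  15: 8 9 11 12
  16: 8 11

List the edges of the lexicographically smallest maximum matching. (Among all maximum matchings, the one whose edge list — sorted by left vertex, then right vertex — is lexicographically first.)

|M| = 6 (so the lex-smallest maximum matching has 6 edges)
process left vertices in ascending order; for each, take the smallest-labelled available neighbour that still permits 6 edges overall, or leave it unmatched if none does
lex-smallest matching: {4-9, 5-8, 6-11, 7-0, 13-2, 15-12}

Lex-smallest maximum matching: {(4,9), (5,8), (6,11), (7,0), (13,2), (15,12)}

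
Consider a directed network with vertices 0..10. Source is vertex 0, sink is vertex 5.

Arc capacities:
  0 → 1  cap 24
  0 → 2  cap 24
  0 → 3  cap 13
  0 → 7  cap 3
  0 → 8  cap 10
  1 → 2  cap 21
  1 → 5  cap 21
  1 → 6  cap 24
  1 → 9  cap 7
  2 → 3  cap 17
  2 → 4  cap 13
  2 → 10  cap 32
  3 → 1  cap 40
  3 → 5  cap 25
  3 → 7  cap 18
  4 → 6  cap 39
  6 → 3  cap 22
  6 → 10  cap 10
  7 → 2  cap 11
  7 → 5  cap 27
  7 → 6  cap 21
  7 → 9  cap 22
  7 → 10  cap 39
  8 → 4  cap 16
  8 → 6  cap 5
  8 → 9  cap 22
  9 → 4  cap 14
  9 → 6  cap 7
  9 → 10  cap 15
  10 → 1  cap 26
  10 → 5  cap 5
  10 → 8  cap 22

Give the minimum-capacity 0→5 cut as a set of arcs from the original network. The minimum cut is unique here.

Min-cut arcs: {(0,7), (1,5), (3,5), (3,7), (10,5)} (total capacity 72)

augment #1: 0→1→5 push 21
augment #2: 0→3→5 push 13
augment #3: 0→7→5 push 3
augment #4: 0→2→3→5 push 12
augment #5: 0→2→10→5 push 5
augment #6: 0→2→3→7→5 push 5
augment #7: 0→1→6→3→7→5 push 3
augment #8: 0→8→6→3→7→5 push 5
augment #9: 0→2→4→6→3→7→5 push 2
augment #10: 0→8→4→6→3→7→5 push 3
max flow = 72; residual-reachable set from 0 gives S-side
cut edges (S→T): {(0,7), (1,5), (3,5), (3,7), (10,5)} total cap 72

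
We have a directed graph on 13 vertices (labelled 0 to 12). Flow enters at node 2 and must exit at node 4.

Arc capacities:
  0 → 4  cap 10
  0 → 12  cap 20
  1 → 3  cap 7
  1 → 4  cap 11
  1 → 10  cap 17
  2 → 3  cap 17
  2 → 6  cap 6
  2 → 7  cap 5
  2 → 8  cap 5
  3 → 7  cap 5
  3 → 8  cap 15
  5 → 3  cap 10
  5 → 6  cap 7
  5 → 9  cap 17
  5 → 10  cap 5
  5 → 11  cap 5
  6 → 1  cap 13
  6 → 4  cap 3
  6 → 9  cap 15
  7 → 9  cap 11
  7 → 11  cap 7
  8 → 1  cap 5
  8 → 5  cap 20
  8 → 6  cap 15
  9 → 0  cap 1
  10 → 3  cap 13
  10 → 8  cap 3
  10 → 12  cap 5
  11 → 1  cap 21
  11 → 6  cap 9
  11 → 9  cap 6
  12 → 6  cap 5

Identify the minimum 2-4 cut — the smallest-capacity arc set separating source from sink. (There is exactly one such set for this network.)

Min-cut arcs: {(1,4), (6,4), (9,0)} (total capacity 15)

augment #1: 2→6→4 push 3
augment #2: 2→6→1→4 push 3
augment #3: 2→8→1→4 push 5
augment #4: 2→7→9→0→4 push 1
augment #5: 2→7→11→1→4 push 3
max flow = 15; residual-reachable set from 2 gives S-side
cut edges (S→T): {(1,4), (6,4), (9,0)} total cap 15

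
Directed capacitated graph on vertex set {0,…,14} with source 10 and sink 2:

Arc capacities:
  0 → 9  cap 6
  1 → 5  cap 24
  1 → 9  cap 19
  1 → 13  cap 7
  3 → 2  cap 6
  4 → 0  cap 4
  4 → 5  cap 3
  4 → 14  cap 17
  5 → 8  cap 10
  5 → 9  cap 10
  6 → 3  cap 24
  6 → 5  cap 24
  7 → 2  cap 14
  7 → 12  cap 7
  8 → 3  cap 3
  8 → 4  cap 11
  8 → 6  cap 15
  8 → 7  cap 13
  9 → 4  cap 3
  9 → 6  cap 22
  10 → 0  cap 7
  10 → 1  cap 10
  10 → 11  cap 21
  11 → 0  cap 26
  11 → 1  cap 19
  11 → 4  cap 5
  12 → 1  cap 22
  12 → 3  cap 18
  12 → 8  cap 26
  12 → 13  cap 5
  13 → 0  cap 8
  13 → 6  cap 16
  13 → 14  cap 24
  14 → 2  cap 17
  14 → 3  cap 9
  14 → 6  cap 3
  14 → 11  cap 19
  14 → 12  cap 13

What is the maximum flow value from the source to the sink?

augment #1: 10→1→13→14→2 bottleneck 7, total now 7
augment #2: 10→11→4→14→2 bottleneck 5, total now 12
augment #3: 10→0→9→4→14→2 bottleneck 3, total now 15
augment #4: 10→0→9→6→3→2 bottleneck 3, total now 18
augment #5: 10→1→5→8→3→2 bottleneck 3, total now 21
augment #6: 10→11→1→5→8→7→2 bottleneck 7, total now 28
augment #7: 10→11→1→9→6→3→8→7→2 bottleneck 3, total now 31

Maximum flow value: 31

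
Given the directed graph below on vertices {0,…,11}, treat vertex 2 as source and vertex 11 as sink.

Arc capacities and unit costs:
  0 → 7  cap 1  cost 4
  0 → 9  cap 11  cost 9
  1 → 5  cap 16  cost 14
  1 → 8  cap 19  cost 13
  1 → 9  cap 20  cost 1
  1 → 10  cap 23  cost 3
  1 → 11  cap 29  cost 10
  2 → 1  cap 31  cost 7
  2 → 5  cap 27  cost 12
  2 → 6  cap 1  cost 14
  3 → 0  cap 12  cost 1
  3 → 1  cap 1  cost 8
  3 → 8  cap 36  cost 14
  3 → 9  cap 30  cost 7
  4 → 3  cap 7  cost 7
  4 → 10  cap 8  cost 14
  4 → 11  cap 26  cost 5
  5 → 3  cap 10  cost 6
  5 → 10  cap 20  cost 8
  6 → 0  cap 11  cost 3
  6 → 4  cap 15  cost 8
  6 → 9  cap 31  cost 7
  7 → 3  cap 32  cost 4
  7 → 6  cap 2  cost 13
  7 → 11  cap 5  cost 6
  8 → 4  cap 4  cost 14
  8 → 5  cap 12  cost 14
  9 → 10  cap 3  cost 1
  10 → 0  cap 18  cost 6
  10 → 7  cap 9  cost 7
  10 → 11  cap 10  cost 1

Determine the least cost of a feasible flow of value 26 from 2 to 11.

shortest-cost path #1: 2→1→9→10→11 push 3 @ unit cost 10 (adds 30)
shortest-cost path #2: 2→1→10→11 push 7 @ unit cost 11 (adds 77)
shortest-cost path #3: 2→1→11 push 16 @ unit cost 17 (adds 272)
total cost = 379

Minimum cost for 26 units: 379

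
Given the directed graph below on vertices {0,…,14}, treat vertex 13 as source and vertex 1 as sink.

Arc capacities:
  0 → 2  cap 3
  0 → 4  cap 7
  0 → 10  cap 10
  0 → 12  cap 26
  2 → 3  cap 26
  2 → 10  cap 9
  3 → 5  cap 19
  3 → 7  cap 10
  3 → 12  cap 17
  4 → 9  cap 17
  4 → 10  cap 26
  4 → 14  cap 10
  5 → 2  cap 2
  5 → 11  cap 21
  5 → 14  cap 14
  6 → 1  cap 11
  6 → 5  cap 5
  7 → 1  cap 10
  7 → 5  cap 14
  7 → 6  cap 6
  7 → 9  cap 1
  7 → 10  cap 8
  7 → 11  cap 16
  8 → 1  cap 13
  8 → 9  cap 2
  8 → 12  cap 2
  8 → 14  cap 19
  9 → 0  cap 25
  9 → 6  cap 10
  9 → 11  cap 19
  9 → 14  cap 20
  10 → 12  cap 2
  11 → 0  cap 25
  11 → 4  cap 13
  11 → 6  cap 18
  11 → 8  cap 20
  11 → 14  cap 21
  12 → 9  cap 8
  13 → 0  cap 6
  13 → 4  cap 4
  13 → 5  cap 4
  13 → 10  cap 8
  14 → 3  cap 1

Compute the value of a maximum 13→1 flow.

Maximum flow value: 16

augment #1: 13→4→9→6→1 bottleneck 4, total now 4
augment #2: 13→5→11→6→1 bottleneck 4, total now 8
augment #3: 13→0→2→3→7→1 bottleneck 3, total now 11
augment #4: 13→0→4→9→6→1 bottleneck 3, total now 14
augment #5: 13→10→12→9→11→8→1 bottleneck 2, total now 16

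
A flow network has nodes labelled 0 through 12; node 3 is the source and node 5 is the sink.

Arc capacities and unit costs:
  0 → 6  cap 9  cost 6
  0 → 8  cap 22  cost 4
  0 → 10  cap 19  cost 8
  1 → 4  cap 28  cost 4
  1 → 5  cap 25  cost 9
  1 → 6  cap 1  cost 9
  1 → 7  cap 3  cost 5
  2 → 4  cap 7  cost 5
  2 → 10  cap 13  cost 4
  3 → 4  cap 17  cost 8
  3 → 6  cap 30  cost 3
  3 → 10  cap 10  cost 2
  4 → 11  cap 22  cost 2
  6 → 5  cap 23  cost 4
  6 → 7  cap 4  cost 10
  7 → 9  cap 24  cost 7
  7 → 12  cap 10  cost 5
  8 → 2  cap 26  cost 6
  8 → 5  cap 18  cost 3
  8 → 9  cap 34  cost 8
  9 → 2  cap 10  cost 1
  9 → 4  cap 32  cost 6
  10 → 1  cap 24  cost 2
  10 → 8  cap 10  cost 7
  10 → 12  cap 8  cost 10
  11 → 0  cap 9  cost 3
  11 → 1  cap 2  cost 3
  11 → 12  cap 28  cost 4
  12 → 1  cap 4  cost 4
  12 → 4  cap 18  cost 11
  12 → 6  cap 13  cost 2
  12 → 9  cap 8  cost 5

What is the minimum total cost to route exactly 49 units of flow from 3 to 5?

shortest-cost path #1: 3→6→5 push 23 @ unit cost 7 (adds 161)
shortest-cost path #2: 3→10→8→5 push 10 @ unit cost 12 (adds 120)
shortest-cost path #3: 3→4→11→0→8→5 push 8 @ unit cost 20 (adds 160)
shortest-cost path #4: 3→4→11→0→8→10→1→5 push 1 @ unit cost 21 (adds 21)
shortest-cost path #5: 3→4→11→1→5 push 2 @ unit cost 22 (adds 44)
shortest-cost path #6: 3→4→11→12→1→5 push 4 @ unit cost 27 (adds 108)
shortest-cost path #7: 3→4→11→12→9→2→10→1→5 push 1 @ unit cost 35 (adds 35)
total cost = 649

Minimum cost for 49 units: 649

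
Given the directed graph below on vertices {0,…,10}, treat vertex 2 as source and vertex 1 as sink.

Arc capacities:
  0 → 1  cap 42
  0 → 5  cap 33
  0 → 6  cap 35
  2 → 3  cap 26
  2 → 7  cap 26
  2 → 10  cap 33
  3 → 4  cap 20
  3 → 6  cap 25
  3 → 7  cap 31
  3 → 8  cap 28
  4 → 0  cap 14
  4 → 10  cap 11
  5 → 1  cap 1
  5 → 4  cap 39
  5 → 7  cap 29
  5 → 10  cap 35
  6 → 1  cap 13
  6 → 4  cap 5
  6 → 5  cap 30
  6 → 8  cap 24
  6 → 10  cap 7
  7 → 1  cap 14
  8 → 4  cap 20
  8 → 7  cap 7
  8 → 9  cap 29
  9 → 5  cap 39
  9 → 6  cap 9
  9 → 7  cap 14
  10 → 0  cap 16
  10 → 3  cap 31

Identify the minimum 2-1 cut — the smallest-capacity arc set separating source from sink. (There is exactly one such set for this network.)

augment #1: 2→7→1 push 14
augment #2: 2→3→6→1 push 13
augment #3: 2→10→0→1 push 16
augment #4: 2→3→4→0→1 push 13
augment #5: 2→10→3→4→0→1 push 1
augment #6: 2→10→3→6→5→1 push 1
max flow = 58; residual-reachable set from 2 gives S-side
cut edges (S→T): {(4,0), (5,1), (6,1), (7,1), (10,0)} total cap 58

Min-cut arcs: {(4,0), (5,1), (6,1), (7,1), (10,0)} (total capacity 58)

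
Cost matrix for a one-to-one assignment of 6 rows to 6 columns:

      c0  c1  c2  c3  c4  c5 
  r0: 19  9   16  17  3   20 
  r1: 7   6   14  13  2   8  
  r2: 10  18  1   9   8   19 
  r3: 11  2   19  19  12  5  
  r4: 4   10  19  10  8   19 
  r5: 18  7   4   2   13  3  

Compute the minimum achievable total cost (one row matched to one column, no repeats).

Minimum assignment cost: 20

optimal assignment: row0→col4 (cost 3), row1→col5 (cost 8), row2→col2 (cost 1), row3→col1 (cost 2), row4→col0 (cost 4), row5→col3 (cost 2)
total = 3 + 8 + 1 + 2 + 4 + 2 = 20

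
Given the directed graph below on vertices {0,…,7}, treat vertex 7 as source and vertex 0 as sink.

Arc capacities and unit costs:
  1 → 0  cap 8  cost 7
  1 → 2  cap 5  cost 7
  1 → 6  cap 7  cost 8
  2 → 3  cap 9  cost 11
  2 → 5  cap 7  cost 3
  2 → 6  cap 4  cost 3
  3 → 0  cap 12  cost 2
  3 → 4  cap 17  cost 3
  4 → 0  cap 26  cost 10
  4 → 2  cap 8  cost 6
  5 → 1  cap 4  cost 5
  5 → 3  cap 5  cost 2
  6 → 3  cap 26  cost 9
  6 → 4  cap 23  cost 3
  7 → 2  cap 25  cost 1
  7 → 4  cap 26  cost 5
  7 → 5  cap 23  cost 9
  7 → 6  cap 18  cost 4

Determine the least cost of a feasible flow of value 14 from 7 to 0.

shortest-cost path #1: 7→2→5→3→0 push 5 @ unit cost 8 (adds 40)
shortest-cost path #2: 7→2→3→0 push 7 @ unit cost 14 (adds 98)
shortest-cost path #3: 7→4→0 push 2 @ unit cost 15 (adds 30)
total cost = 168

Minimum cost for 14 units: 168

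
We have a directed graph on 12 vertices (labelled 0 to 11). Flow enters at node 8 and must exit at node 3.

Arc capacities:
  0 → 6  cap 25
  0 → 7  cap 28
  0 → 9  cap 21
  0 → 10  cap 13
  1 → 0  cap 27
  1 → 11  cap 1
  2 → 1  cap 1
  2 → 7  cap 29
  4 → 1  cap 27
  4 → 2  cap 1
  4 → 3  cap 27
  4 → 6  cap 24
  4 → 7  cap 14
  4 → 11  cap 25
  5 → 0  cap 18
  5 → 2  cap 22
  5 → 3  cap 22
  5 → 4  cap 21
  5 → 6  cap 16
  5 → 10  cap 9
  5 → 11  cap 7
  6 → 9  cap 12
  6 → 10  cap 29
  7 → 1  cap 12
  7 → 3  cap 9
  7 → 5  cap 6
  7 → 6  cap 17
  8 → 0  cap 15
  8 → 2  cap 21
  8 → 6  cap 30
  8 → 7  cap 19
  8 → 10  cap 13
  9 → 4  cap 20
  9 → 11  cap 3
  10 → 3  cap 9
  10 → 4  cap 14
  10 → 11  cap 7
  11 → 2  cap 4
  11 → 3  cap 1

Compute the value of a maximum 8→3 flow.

augment #1: 8→7→3 bottleneck 9, total now 9
augment #2: 8→10→3 bottleneck 9, total now 18
augment #3: 8→7→5→3 bottleneck 6, total now 24
augment #4: 8→10→4→3 bottleneck 4, total now 28
augment #5: 8→0→9→4→3 bottleneck 15, total now 43
augment #6: 8→2→1→11→3 bottleneck 1, total now 44
augment #7: 8→6→9→4→3 bottleneck 5, total now 49
augment #8: 8→6→10→4→3 bottleneck 3, total now 52

Maximum flow value: 52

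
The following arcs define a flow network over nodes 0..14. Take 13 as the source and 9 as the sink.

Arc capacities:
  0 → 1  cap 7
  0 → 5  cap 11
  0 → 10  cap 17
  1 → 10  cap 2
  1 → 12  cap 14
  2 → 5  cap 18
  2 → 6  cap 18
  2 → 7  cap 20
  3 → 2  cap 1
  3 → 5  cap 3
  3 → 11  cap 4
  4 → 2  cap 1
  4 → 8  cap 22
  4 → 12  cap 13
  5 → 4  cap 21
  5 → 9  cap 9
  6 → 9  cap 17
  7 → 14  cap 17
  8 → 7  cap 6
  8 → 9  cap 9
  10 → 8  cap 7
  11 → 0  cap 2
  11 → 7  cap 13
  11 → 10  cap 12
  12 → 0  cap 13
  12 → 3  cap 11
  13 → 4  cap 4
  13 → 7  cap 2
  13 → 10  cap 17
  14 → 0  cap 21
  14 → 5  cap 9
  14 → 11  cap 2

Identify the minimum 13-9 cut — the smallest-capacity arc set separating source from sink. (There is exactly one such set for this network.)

augment #1: 13→4→8→9 push 4
augment #2: 13→10→8→9 push 5
augment #3: 13→7→14→5→9 push 2
augment #4: 13→10→8→4→2→5→9 push 1
augment #5: 13→10→8→7→14→5→9 push 1
max flow = 13; residual-reachable set from 13 gives S-side
cut edges (S→T): {(10,8), (13,4), (13,7)} total cap 13

Min-cut arcs: {(10,8), (13,4), (13,7)} (total capacity 13)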